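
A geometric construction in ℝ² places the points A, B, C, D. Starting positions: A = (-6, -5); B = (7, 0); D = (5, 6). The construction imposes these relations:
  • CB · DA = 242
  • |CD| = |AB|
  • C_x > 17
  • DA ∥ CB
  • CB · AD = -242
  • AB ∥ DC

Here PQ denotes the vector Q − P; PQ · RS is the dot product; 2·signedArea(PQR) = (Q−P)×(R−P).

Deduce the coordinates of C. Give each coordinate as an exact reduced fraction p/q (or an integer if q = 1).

1. C_x = 18  [DA ∥ CB ∩ AB ∥ DC]
2. C_y = 11  [DA ∥ CB ∩ AB ∥ DC]
   → C = (18, 11)

C = (18, 11)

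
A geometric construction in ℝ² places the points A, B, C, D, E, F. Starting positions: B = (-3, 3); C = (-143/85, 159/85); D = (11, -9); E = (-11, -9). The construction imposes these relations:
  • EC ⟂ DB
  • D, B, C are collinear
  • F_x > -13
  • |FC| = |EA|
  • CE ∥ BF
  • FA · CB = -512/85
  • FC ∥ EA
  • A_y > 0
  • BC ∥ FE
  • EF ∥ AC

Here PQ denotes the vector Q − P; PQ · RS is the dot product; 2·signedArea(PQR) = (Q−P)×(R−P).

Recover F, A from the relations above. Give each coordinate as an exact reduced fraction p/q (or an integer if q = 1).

1. F_x = -1047/85  [BC ∥ FE ∩ CE ∥ BF]
2. F_y = -669/85  [BC ∥ FE ∩ CE ∥ BF]
   → F = (-1047/85, -669/85)
3. A_x = -31/85  [EF ∥ AC ∩ FC ∥ EA]
4. A_y = 63/85  [EF ∥ AC ∩ FC ∥ EA]
   → A = (-31/85, 63/85)

A = (-31/85, 63/85)
F = (-1047/85, -669/85)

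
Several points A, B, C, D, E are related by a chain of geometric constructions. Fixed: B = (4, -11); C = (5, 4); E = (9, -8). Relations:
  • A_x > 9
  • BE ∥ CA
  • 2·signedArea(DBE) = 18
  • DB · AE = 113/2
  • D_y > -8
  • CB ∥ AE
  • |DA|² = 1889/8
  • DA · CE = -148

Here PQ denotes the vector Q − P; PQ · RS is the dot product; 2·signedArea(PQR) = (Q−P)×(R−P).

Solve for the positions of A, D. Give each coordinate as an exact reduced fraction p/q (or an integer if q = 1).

A = (10, 7)
D = (17/4, -29/4)

1. A_x = 10  [CB ∥ AE ∩ BE ∥ CA]
2. A_y = 7  [CB ∥ AE ∩ BE ∥ CA]
   → A = (10, 7)
3. D_x = 17/4  [DA · CE = -148 ∩ DB · AE = 113/2]
4. D_y = -29/4  [DA · CE = -148 ∩ DB · AE = 113/2]
   → D = (17/4, -29/4)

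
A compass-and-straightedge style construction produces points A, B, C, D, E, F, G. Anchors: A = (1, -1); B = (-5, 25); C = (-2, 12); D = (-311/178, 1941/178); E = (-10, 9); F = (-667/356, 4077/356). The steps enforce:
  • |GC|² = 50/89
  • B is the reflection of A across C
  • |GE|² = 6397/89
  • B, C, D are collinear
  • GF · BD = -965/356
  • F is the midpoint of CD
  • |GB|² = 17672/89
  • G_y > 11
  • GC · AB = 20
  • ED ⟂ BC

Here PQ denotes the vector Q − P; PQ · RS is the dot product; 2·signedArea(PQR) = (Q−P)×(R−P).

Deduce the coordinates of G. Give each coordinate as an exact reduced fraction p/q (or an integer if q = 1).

1. G_x = -163/89  [line -579/178·x + 2509/178·y + -14668/89 = 0 ∩ |GC|² = 50/89]
2. G_y = 1003/89  [line -579/178·x + 2509/178·y + -14668/89 = 0 ∩ |GC|² = 50/89]
   → G = (-163/89, 1003/89)

G = (-163/89, 1003/89)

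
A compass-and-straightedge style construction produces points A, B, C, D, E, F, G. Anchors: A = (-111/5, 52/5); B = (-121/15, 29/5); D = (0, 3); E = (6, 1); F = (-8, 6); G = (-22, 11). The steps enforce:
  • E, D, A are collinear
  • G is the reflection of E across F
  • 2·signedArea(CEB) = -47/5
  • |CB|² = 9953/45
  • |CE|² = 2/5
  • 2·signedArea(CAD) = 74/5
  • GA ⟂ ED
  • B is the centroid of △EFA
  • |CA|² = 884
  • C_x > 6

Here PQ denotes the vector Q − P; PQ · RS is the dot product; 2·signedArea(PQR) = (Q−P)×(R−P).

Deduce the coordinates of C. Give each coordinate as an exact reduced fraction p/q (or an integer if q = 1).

1. C_x = 31/5  [2·signedArea(CEB) = -47/5 ∩ 2·signedArea(CAD) = 74/5]
2. C_y = 8/5  [2·signedArea(CEB) = -47/5 ∩ 2·signedArea(CAD) = 74/5]
   → C = (31/5, 8/5)

C = (31/5, 8/5)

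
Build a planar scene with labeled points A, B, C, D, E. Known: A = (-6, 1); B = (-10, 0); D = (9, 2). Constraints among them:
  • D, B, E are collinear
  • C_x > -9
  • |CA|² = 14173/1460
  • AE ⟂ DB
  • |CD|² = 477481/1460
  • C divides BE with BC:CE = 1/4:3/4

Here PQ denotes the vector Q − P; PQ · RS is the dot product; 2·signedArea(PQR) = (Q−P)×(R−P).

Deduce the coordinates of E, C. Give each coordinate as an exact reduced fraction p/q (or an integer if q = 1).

C = (-6559/730, 39/365)
E = (-2168/365, 156/365)

1. E_x = -2168/365  [D, B, E are collinear ∩ AE ⟂ DB]
2. E_y = 156/365  [D, B, E are collinear ∩ AE ⟂ DB]
   → E = (-2168/365, 156/365)
3. C_x = -6559/730  [C divides BE with BC:CE = 1/4:3/4]
4. C_y = 39/365  [C divides BE with BC:CE = 1/4:3/4]
   → C = (-6559/730, 39/365)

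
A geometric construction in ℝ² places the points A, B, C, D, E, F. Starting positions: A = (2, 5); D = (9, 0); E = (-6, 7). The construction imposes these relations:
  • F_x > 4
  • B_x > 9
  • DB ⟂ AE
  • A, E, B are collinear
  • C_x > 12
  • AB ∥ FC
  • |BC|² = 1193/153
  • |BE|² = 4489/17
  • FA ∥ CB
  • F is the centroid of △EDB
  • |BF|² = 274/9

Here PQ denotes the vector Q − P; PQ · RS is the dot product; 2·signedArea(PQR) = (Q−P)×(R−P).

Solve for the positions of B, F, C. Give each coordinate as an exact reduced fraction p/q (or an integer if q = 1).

B = (166/17, 52/17)
C = (613/51, 24/17)
F = (217/51, 57/17)

1. B_x = 166/17  [A, E, B are collinear ∩ DB ⟂ AE]
2. B_y = 52/17  [A, E, B are collinear ∩ DB ⟂ AE]
   → B = (166/17, 52/17)
3. F_x = 217/51  [F is the centroid of △EDB]
4. F_y = 57/17  [F is the centroid of △EDB]
   → F = (217/51, 57/17)
5. C_x = 613/51  [FA ∥ CB ∩ AB ∥ FC]
6. C_y = 24/17  [FA ∥ CB ∩ AB ∥ FC]
   → C = (613/51, 24/17)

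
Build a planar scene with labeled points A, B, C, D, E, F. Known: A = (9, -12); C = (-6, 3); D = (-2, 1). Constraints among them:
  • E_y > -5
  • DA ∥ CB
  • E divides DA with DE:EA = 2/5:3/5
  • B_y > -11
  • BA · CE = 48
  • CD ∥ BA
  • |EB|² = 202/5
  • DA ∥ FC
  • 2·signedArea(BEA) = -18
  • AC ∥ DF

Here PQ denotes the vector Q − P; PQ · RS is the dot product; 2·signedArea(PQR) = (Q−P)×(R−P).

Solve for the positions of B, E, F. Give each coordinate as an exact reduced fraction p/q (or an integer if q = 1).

1. B_x = 5  [CD ∥ BA ∩ DA ∥ CB]
2. B_y = -10  [CD ∥ BA ∩ DA ∥ CB]
   → B = (5, -10)
3. E_x = 12/5  [E divides DA with DE:EA = 2/5:3/5]
4. E_y = -21/5  [E divides DA with DE:EA = 2/5:3/5]
   → E = (12/5, -21/5)
5. F_x = -17  [DA ∥ FC ∩ AC ∥ DF]
6. F_y = 16  [DA ∥ FC ∩ AC ∥ DF]
   → F = (-17, 16)

B = (5, -10)
E = (12/5, -21/5)
F = (-17, 16)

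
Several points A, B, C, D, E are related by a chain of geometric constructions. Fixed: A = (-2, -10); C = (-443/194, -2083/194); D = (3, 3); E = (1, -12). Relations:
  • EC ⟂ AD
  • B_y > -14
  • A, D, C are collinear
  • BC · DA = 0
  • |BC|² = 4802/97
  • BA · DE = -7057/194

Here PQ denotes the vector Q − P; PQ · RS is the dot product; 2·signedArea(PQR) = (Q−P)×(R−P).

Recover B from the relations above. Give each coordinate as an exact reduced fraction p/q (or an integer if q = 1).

1. B_x = 831/194  [BC · DA = 0 ∩ BA · DE = -7057/194]
2. B_y = -2573/194  [BC · DA = 0 ∩ BA · DE = -7057/194]
   → B = (831/194, -2573/194)

B = (831/194, -2573/194)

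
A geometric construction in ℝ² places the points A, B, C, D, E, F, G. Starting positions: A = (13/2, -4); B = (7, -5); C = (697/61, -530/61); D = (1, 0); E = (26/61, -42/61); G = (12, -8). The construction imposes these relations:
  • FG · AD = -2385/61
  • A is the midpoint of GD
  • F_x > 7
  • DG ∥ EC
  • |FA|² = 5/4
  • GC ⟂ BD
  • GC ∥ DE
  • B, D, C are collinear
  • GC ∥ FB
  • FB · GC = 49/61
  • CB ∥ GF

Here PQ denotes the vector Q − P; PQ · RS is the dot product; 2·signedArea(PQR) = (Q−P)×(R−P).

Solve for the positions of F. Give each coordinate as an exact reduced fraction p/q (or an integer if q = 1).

1. F_x = 462/61  [GC ∥ FB ∩ CB ∥ GF]
2. F_y = -263/61  [GC ∥ FB ∩ CB ∥ GF]
   → F = (462/61, -263/61)

F = (462/61, -263/61)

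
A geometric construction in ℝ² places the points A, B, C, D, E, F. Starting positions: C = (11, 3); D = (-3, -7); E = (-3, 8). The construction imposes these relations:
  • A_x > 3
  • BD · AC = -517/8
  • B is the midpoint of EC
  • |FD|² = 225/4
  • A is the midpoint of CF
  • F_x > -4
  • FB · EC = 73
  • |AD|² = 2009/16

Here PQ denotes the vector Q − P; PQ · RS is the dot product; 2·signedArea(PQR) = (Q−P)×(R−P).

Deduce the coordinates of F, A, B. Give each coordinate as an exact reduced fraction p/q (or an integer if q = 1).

A = (4, 7/4)
B = (4, 11/2)
F = (-3, 1/2)

1. B_x = 4  [B is the midpoint of EC]
2. B_y = 11/2  [B is the midpoint of EC]
   → B = (4, 11/2)
3. F_x = -3  [line -14·x + 5·y + -89/2 = 0 ∩ |FD|² = 225/4]
4. F_y = 1/2  [line -14·x + 5·y + -89/2 = 0 ∩ |FD|² = 225/4]
   → F = (-3, 1/2)
5. A_x = 4  [A is the midpoint of CF]
6. A_y = 7/4  [A is the midpoint of CF]
   → A = (4, 7/4)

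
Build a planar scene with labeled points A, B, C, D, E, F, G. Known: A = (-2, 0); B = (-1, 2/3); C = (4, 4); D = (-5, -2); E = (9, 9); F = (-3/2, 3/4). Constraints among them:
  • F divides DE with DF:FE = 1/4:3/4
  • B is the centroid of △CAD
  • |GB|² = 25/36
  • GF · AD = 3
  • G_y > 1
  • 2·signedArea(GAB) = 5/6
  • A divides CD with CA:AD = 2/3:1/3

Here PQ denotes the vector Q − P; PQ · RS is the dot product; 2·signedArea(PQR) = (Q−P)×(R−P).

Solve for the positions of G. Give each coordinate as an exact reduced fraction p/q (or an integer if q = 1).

G = (-1, 3/2)

1. G_x = -1  [GF · AD = 3 ∩ 2·signedArea(GAB) = 5/6]
2. G_y = 3/2  [GF · AD = 3 ∩ 2·signedArea(GAB) = 5/6]
   → G = (-1, 3/2)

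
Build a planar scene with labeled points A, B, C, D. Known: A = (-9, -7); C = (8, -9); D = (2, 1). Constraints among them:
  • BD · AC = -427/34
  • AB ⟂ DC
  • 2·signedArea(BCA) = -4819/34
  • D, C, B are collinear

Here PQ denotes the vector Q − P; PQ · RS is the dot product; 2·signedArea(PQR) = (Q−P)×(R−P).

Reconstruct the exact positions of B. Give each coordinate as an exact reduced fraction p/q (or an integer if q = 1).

B = (89/34, -1/34)

1. B_x = 89/34  [D, C, B are collinear ∩ AB ⟂ DC]
2. B_y = -1/34  [D, C, B are collinear ∩ AB ⟂ DC]
   → B = (89/34, -1/34)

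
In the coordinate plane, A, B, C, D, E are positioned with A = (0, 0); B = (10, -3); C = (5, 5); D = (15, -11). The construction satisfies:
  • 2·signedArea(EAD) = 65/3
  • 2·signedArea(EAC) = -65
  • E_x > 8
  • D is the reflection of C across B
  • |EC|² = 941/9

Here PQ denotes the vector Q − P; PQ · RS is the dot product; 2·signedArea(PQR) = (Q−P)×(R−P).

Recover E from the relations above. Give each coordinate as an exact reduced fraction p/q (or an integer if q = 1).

E = (25/3, -14/3)

1. E_x = 25/3  [2·signedArea(EAC) = -65 ∩ 2·signedArea(EAD) = 65/3]
2. E_y = -14/3  [2·signedArea(EAC) = -65 ∩ 2·signedArea(EAD) = 65/3]
   → E = (25/3, -14/3)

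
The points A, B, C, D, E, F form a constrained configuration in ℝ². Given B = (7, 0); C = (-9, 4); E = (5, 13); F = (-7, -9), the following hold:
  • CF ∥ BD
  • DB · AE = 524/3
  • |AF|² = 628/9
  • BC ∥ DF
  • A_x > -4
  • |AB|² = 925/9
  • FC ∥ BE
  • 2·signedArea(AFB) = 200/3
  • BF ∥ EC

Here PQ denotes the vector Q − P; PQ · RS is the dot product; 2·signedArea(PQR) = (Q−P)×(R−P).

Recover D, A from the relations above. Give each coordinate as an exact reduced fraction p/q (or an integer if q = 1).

1. D_x = 9  [BC ∥ DF ∩ CF ∥ BD]
2. D_y = -13  [BC ∥ DF ∩ CF ∥ BD]
   → D = (9, -13)
3. A_x = -3  [2·signedArea(AFB) = 200/3 ∩ DB · AE = 524/3]
4. A_y = -5/3  [2·signedArea(AFB) = 200/3 ∩ DB · AE = 524/3]
   → A = (-3, -5/3)

A = (-3, -5/3)
D = (9, -13)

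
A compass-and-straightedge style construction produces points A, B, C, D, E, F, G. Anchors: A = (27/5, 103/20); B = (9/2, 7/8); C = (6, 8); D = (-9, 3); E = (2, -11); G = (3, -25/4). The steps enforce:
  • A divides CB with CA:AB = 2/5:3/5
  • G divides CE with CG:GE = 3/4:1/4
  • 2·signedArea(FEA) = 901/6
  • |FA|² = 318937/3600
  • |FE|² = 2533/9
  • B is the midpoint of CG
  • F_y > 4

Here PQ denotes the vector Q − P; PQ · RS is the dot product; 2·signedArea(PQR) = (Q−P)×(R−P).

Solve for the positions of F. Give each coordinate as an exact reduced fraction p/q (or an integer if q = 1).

F = (-4, 14/3)

1. F_x = -4  [line -323/20·x + 17/5·y + -1207/15 = 0 ∩ |FE|² = 2533/9]
2. F_y = 14/3  [line -323/20·x + 17/5·y + -1207/15 = 0 ∩ |FE|² = 2533/9]
   → F = (-4, 14/3)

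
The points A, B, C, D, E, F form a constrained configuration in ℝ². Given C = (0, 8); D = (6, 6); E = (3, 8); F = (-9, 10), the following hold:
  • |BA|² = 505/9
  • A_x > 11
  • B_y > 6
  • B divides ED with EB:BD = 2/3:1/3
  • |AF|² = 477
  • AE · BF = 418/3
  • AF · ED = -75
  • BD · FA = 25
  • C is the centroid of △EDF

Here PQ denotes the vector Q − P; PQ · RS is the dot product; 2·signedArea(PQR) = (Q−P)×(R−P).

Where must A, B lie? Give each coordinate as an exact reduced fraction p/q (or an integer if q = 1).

A = (12, 4)
B = (5, 20/3)

1. A_x = 12  [line -3·x + 2·y + 28 = 0 ∩ |AF|² = 477]
2. A_y = 4  [line -3·x + 2·y + 28 = 0 ∩ |AF|² = 477]
   → A = (12, 4)
3. B_x = 5  [AE · BF = 418/3 ∩ B divides ED with EB:BD = 2/3:1/3]
4. B_y = 20/3  [AE · BF = 418/3 ∩ B divides ED with EB:BD = 2/3:1/3]
   → B = (5, 20/3)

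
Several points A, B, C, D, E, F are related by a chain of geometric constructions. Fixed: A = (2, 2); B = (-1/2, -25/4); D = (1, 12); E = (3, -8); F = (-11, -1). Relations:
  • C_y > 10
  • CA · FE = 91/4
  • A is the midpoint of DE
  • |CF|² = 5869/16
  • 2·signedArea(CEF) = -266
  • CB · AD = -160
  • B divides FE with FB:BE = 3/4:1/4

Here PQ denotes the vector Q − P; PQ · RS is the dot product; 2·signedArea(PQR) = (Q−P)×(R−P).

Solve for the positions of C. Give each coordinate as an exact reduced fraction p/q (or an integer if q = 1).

1. C_x = 9/2  [CA · FE = 91/4 ∩ 2·signedArea(CEF) = -266]
2. C_y = 41/4  [CA · FE = 91/4 ∩ 2·signedArea(CEF) = -266]
   → C = (9/2, 41/4)

C = (9/2, 41/4)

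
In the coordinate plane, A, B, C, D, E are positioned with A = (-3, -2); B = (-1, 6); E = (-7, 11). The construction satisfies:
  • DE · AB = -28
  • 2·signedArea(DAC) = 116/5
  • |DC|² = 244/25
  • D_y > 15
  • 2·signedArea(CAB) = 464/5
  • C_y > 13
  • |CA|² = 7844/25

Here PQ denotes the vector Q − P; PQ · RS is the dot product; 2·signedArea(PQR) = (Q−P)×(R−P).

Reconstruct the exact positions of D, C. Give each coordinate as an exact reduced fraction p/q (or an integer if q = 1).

1. C_x = -53/5  [line -8·x + 2·y + -564/5 = 0 ∩ |CA|² = 7844/25]
2. C_y = 14  [line -8·x + 2·y + -564/5 = 0 ∩ |CA|² = 7844/25]
   → C = (-53/5, 14)
3. D_x = -13  [DE · AB = -28 ∩ 2·signedArea(DAC) = 116/5]
4. D_y = 16  [DE · AB = -28 ∩ 2·signedArea(DAC) = 116/5]
   → D = (-13, 16)

C = (-53/5, 14)
D = (-13, 16)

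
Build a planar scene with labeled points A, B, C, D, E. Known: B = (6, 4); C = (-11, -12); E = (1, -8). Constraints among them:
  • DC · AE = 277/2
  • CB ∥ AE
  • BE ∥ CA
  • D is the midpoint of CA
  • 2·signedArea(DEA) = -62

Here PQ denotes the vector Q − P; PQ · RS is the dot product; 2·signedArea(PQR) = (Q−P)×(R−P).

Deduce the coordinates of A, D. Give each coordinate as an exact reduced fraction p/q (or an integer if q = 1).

1. A_x = -16  [CB ∥ AE ∩ BE ∥ CA]
2. A_y = -24  [CB ∥ AE ∩ BE ∥ CA]
   → A = (-16, -24)
3. D_x = -27/2  [D is the midpoint of CA]
4. D_y = -18  [D is the midpoint of CA]
   → D = (-27/2, -18)

A = (-16, -24)
D = (-27/2, -18)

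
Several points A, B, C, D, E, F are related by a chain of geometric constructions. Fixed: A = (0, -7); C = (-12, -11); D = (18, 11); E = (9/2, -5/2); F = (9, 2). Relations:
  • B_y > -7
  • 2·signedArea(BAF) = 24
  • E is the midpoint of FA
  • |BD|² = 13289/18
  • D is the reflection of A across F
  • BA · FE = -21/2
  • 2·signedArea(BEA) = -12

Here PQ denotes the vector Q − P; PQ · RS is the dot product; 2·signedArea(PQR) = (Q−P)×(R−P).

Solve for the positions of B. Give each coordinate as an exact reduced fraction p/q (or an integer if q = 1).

B = (-5/2, -41/6)

1. B_x = -5/2  [2·signedArea(BEA) = -12 ∩ BA · FE = -21/2]
2. B_y = -41/6  [2·signedArea(BEA) = -12 ∩ BA · FE = -21/2]
   → B = (-5/2, -41/6)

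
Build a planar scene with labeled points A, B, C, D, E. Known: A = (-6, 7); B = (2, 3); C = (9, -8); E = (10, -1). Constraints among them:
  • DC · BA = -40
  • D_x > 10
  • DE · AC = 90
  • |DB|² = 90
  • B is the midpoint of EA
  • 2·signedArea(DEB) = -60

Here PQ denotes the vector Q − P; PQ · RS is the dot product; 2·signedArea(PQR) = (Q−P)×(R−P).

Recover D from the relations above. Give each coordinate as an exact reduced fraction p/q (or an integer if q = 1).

D = (11, 6)

1. D_x = 11  [DE · AC = 90 ∩ DC · BA = -40]
2. D_y = 6  [DE · AC = 90 ∩ DC · BA = -40]
   → D = (11, 6)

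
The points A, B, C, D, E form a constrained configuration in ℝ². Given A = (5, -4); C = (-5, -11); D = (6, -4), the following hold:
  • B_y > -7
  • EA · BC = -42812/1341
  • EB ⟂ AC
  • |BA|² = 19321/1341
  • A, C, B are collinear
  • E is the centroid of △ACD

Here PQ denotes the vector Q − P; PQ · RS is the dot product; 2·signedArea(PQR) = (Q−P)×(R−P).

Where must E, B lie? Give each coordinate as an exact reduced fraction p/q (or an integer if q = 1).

1. E_x = 2  [E is the centroid of △ACD]
2. E_y = -19/3  [E is the centroid of △ACD]
   → E = (2, -19/3)
3. B_x = 845/447  [A, C, B are collinear ∩ EB ⟂ AC]
4. B_y = -2761/447  [A, C, B are collinear ∩ EB ⟂ AC]
   → B = (845/447, -2761/447)

B = (845/447, -2761/447)
E = (2, -19/3)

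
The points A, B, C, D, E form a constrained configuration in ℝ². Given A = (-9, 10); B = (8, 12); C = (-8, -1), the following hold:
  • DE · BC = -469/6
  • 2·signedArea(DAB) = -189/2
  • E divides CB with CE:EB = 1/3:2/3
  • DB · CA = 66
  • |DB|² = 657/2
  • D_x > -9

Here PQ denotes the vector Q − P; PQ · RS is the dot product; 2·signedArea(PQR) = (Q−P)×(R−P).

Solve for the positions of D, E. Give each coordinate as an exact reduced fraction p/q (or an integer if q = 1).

1. D_x = -17/2  [DB · CA = 66 ∩ 2·signedArea(DAB) = -189/2]
2. D_y = 9/2  [DB · CA = 66 ∩ 2·signedArea(DAB) = -189/2]
   → D = (-17/2, 9/2)
3. E_x = -8/3  [DE · BC = -469/6 ∩ E divides CB with CE:EB = 1/3:2/3]
4. E_y = 10/3  [DE · BC = -469/6 ∩ E divides CB with CE:EB = 1/3:2/3]
   → E = (-8/3, 10/3)

D = (-17/2, 9/2)
E = (-8/3, 10/3)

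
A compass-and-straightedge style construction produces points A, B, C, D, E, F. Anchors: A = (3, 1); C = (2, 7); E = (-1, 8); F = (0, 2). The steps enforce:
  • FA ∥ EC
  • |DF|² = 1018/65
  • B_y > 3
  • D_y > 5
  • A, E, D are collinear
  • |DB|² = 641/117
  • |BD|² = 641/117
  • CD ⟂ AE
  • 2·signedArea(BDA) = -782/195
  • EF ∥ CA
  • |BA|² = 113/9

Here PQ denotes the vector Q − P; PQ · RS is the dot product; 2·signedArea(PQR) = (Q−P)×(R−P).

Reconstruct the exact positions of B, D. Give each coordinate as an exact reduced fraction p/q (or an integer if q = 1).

B = (2/3, 11/3)
D = (11/65, 387/65)

1. D_x = 11/65  [A, E, D are collinear ∩ CD ⟂ AE]
2. D_y = 387/65  [A, E, D are collinear ∩ CD ⟂ AE]
   → D = (11/65, 387/65)
3. B_x = 2/3  [line 322/65·x + 184/65·y + -2668/195 = 0 ∩ |BA|² = 113/9]
4. B_y = 11/3  [line 322/65·x + 184/65·y + -2668/195 = 0 ∩ |BA|² = 113/9]
   → B = (2/3, 11/3)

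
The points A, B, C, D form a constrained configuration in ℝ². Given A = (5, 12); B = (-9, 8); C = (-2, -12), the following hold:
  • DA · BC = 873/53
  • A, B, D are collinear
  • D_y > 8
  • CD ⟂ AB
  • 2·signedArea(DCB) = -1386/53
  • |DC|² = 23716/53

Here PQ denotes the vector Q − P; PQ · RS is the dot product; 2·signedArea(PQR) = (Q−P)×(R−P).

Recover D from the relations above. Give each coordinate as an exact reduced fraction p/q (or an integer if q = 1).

D = (-414/53, 442/53)

1. D_x = -414/53  [A, B, D are collinear ∩ CD ⟂ AB]
2. D_y = 442/53  [A, B, D are collinear ∩ CD ⟂ AB]
   → D = (-414/53, 442/53)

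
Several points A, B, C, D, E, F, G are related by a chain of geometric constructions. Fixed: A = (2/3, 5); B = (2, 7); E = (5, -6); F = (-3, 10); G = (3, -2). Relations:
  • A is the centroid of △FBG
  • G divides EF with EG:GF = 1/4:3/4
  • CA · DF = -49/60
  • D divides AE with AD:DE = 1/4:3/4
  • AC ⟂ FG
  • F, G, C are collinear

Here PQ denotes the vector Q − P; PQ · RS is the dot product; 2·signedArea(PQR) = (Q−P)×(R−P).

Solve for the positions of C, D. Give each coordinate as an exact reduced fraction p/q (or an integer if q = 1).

C = (-4/15, 68/15)
D = (7/4, 9/4)

1. C_x = -4/15  [F, G, C are collinear ∩ AC ⟂ FG]
2. C_y = 68/15  [F, G, C are collinear ∩ AC ⟂ FG]
   → C = (-4/15, 68/15)
3. D_x = 7/4  [D divides AE with AD:DE = 1/4:3/4]
4. D_y = 9/4  [D divides AE with AD:DE = 1/4:3/4]
   → D = (7/4, 9/4)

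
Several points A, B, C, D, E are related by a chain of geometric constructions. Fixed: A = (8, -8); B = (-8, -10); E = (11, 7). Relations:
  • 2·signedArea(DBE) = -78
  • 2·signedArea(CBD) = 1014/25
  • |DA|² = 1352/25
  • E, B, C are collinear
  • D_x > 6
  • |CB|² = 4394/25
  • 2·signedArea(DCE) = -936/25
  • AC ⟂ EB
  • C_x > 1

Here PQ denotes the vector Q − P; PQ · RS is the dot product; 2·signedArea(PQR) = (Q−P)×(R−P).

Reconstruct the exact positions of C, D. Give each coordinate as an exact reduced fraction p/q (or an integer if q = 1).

1. C_x = 47/25  [E, B, C are collinear ∩ AC ⟂ EB]
2. C_y = -29/25  [E, B, C are collinear ∩ AC ⟂ EB]
   → C = (47/25, -29/25)
3. D_x = 174/25  [line -204/25·x + 228/25·y + 1584/25 = 0 ∩ |DA|² = 1352/25]
4. D_y = -18/25  [line -204/25·x + 228/25·y + 1584/25 = 0 ∩ |DA|² = 1352/25]
   → D = (174/25, -18/25)

C = (47/25, -29/25)
D = (174/25, -18/25)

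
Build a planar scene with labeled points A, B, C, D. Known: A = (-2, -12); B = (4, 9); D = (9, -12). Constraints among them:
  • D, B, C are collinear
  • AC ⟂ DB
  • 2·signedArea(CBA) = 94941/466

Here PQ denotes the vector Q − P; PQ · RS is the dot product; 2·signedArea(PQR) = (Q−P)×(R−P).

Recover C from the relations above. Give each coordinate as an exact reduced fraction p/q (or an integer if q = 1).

1. C_x = 3919/466  [D, B, C are collinear ∩ AC ⟂ DB]
2. C_y = -4437/466  [D, B, C are collinear ∩ AC ⟂ DB]
   → C = (3919/466, -4437/466)

C = (3919/466, -4437/466)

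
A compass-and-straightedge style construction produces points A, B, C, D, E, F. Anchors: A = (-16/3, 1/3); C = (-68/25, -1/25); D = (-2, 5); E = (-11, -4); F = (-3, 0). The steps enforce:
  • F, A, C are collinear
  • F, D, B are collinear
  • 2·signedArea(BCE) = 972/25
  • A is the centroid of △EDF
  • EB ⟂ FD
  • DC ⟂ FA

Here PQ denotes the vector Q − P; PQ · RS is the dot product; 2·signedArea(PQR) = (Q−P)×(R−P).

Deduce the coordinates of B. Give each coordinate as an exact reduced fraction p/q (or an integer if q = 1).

B = (-53/13, -70/13)

1. B_x = -53/13  [F, D, B are collinear ∩ EB ⟂ FD]
2. B_y = -70/13  [F, D, B are collinear ∩ EB ⟂ FD]
   → B = (-53/13, -70/13)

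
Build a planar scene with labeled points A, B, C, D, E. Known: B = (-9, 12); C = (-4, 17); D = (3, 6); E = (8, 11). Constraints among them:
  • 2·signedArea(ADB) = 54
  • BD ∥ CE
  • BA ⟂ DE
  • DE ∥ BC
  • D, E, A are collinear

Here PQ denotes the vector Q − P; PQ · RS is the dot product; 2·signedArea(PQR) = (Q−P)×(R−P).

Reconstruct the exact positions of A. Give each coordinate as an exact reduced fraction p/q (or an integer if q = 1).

1. A_x = 0  [D, E, A are collinear ∩ BA ⟂ DE]
2. A_y = 3  [D, E, A are collinear ∩ BA ⟂ DE]
   → A = (0, 3)

A = (0, 3)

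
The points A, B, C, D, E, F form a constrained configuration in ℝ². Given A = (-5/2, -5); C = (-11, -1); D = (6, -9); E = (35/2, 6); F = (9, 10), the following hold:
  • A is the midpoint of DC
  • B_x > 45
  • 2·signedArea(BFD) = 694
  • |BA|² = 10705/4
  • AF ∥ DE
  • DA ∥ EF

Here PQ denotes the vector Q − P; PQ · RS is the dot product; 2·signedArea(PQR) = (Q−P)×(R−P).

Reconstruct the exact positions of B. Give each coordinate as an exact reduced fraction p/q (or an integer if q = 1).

1. B_x = 46  [line 19·x + -3·y + -835 = 0 ∩ |BA|² = 10705/4]
2. B_y = 13  [line 19·x + -3·y + -835 = 0 ∩ |BA|² = 10705/4]
   → B = (46, 13)

B = (46, 13)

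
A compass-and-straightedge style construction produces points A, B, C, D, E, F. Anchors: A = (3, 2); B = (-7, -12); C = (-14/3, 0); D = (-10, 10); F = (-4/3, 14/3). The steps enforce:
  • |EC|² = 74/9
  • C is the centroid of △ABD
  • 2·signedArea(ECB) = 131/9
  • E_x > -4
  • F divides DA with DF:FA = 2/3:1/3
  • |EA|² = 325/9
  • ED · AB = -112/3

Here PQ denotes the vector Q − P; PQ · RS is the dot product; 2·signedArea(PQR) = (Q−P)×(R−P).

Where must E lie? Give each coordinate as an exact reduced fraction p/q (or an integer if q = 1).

E = (-3, 7/3)

1. E_x = -3  [2·signedArea(ECB) = 131/9 ∩ ED · AB = -112/3]
2. E_y = 7/3  [2·signedArea(ECB) = 131/9 ∩ ED · AB = -112/3]
   → E = (-3, 7/3)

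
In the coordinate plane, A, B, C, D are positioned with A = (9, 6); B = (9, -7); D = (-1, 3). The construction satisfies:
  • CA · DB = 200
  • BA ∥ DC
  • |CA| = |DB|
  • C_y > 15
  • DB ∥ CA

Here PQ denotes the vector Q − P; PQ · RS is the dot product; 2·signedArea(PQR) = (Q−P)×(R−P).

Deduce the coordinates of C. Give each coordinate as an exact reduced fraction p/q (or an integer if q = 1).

C = (-1, 16)

1. C_x = -1  [DB ∥ CA ∩ BA ∥ DC]
2. C_y = 16  [DB ∥ CA ∩ BA ∥ DC]
   → C = (-1, 16)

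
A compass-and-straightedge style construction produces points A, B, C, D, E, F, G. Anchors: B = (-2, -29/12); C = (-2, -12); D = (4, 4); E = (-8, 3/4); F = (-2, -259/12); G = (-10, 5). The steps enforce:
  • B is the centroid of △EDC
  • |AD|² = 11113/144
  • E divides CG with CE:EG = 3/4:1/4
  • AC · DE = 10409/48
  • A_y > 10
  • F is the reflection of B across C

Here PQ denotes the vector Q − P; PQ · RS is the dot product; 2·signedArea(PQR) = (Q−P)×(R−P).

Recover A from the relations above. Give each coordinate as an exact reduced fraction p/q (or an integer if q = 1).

A = (10, 125/12)

1. A_x = 10  [line 12·x + 13/4·y + -7385/48 = 0 ∩ |AD|² = 11113/144]
2. A_y = 125/12  [line 12·x + 13/4·y + -7385/48 = 0 ∩ |AD|² = 11113/144]
   → A = (10, 125/12)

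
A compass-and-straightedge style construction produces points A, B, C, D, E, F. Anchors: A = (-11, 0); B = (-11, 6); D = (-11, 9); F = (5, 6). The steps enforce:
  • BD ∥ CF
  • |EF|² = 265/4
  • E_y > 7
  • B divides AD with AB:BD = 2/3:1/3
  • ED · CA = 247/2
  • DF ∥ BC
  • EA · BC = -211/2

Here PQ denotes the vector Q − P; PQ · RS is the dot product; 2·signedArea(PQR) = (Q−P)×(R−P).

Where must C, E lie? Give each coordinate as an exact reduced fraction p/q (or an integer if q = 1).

1. C_x = 5  [BD ∥ CF ∩ DF ∥ BC]
2. C_y = 3  [BD ∥ CF ∩ DF ∥ BC]
   → C = (5, 3)
3. E_x = -3  [EA · BC = -211/2 ∩ ED · CA = 247/2]
4. E_y = 15/2  [EA · BC = -211/2 ∩ ED · CA = 247/2]
   → E = (-3, 15/2)

C = (5, 3)
E = (-3, 15/2)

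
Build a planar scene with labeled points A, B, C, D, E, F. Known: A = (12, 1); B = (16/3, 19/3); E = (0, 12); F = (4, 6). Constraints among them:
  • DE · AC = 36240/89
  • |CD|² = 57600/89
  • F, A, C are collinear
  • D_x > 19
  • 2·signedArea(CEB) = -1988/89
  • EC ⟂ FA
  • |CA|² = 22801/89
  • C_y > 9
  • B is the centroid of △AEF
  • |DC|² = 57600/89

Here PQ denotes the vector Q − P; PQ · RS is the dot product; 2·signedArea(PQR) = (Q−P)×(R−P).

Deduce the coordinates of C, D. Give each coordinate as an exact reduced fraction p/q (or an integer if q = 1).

1. C_x = -140/89  [F, A, C are collinear ∩ EC ⟂ FA]
2. C_y = 844/89  [F, A, C are collinear ∩ EC ⟂ FA]
   → C = (-140/89, 844/89)
3. D_x = 20  [line 1208/89·x + -755/89·y + -27180/89 = 0 ∩ |DC|² = 57600/89]
4. D_y = -4  [line 1208/89·x + -755/89·y + -27180/89 = 0 ∩ |DC|² = 57600/89]
   → D = (20, -4)

C = (-140/89, 844/89)
D = (20, -4)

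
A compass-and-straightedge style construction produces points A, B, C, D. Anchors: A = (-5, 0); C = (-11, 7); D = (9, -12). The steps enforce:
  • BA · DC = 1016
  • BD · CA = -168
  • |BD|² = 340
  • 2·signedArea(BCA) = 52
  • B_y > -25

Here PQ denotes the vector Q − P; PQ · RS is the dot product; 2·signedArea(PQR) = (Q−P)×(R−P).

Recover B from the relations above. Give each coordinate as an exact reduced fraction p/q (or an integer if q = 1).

B = (23, -24)

1. B_x = 23  [2·signedArea(BCA) = 52 ∩ BA · DC = 1016]
2. B_y = -24  [2·signedArea(BCA) = 52 ∩ BA · DC = 1016]
   → B = (23, -24)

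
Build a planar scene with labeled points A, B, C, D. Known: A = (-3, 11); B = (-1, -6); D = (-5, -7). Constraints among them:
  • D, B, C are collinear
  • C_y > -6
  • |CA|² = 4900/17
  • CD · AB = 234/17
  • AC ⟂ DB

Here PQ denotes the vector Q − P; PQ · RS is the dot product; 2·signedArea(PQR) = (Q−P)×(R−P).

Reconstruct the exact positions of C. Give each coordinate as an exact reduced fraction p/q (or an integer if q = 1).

1. C_x = 19/17  [D, B, C are collinear ∩ AC ⟂ DB]
2. C_y = -93/17  [D, B, C are collinear ∩ AC ⟂ DB]
   → C = (19/17, -93/17)

C = (19/17, -93/17)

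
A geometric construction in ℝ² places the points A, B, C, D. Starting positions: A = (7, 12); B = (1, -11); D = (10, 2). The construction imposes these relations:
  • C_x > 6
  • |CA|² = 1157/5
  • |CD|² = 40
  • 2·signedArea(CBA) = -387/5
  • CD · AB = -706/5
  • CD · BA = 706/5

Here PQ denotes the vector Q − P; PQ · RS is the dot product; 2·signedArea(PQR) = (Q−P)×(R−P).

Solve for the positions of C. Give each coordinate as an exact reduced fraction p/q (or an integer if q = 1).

1. C_x = 32/5  [CD · AB = -706/5 ∩ 2·signedArea(CBA) = -387/5]
2. C_y = -16/5  [CD · AB = -706/5 ∩ 2·signedArea(CBA) = -387/5]
   → C = (32/5, -16/5)

C = (32/5, -16/5)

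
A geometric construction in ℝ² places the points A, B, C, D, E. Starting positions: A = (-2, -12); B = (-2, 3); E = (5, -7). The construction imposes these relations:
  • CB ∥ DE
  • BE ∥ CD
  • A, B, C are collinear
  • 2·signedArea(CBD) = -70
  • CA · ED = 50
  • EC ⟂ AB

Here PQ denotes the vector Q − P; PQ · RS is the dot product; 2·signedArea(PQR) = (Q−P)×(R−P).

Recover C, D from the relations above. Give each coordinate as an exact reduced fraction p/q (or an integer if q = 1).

1. C_x = -2  [A, B, C are collinear ∩ EC ⟂ AB]
2. C_y = -7  [A, B, C are collinear ∩ EC ⟂ AB]
   → C = (-2, -7)
3. D_x = 5  [CB ∥ DE ∩ BE ∥ CD]
4. D_y = -17  [CB ∥ DE ∩ BE ∥ CD]
   → D = (5, -17)

C = (-2, -7)
D = (5, -17)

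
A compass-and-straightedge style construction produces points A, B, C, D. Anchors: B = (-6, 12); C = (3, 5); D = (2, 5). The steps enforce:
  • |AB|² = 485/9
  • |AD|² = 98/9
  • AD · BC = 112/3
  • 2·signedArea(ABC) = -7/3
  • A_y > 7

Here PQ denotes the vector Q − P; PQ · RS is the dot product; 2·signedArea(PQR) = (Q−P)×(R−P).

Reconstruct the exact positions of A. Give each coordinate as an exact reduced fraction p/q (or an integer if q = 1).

A = (-1/3, 22/3)

1. A_x = -1/3  [2·signedArea(ABC) = -7/3 ∩ AD · BC = 112/3]
2. A_y = 22/3  [2·signedArea(ABC) = -7/3 ∩ AD · BC = 112/3]
   → A = (-1/3, 22/3)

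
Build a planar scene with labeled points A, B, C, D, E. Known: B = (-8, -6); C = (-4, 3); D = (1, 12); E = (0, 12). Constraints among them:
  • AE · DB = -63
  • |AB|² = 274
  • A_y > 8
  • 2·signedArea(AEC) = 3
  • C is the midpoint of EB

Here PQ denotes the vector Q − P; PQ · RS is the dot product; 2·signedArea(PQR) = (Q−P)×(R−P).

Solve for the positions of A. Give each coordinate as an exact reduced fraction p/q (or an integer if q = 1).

A = (-1, 9)

1. A_x = -1  [2·signedArea(AEC) = 3 ∩ AE · DB = -63]
2. A_y = 9  [2·signedArea(AEC) = 3 ∩ AE · DB = -63]
   → A = (-1, 9)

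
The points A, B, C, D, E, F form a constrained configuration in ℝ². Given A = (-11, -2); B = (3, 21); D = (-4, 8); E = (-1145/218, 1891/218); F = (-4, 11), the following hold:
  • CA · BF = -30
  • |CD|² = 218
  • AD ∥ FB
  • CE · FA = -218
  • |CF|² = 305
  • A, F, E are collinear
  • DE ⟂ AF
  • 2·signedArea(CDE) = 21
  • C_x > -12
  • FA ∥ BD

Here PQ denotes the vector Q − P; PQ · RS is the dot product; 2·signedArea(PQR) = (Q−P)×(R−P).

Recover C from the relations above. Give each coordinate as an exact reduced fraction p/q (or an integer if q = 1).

1. C_x = -11  [CA · BF = -30 ∩ CE · FA = -218]
2. C_y = -5  [CA · BF = -30 ∩ CE · FA = -218]
   → C = (-11, -5)

C = (-11, -5)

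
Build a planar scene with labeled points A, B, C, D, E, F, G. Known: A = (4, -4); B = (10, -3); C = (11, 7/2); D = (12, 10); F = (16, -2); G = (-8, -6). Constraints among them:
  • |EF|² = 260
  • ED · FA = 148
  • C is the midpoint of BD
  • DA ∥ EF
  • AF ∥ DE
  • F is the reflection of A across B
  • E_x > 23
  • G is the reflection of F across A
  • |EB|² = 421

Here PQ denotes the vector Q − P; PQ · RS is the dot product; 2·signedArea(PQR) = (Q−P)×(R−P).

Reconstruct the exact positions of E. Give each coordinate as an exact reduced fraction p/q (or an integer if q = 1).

1. E_x = 24  [DA ∥ EF ∩ AF ∥ DE]
2. E_y = 12  [DA ∥ EF ∩ AF ∥ DE]
   → E = (24, 12)

E = (24, 12)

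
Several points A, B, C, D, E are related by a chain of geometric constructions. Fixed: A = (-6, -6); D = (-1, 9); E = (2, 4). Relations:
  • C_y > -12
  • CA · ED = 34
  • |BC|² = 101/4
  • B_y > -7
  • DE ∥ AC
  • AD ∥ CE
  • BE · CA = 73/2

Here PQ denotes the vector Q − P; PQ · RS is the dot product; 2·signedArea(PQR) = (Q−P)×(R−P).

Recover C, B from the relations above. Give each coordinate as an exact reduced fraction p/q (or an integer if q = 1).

1. C_x = -3  [AD ∥ CE ∩ DE ∥ AC]
2. C_y = -11  [AD ∥ CE ∩ DE ∥ AC]
   → C = (-3, -11)
3. B_x = -5/2  [line 3·x + -5·y + -45/2 = 0 ∩ |BC|² = 101/4]
4. B_y = -6  [line 3·x + -5·y + -45/2 = 0 ∩ |BC|² = 101/4]
   → B = (-5/2, -6)

B = (-5/2, -6)
C = (-3, -11)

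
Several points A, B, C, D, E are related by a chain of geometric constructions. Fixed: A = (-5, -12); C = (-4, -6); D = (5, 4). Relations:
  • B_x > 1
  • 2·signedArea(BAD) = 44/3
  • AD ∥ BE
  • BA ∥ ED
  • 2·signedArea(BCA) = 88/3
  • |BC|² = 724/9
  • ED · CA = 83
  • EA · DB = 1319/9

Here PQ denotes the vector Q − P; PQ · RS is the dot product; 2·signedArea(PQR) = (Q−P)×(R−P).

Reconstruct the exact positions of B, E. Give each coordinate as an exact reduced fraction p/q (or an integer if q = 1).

B = (2, 2/3)
E = (12, 50/3)

1. B_x = 2  [2·signedArea(BAD) = 44/3 ∩ 2·signedArea(BCA) = 88/3]
2. B_y = 2/3  [2·signedArea(BAD) = 44/3 ∩ 2·signedArea(BCA) = 88/3]
   → B = (2, 2/3)
3. E_x = 12  [BA ∥ ED ∩ AD ∥ BE]
4. E_y = 50/3  [BA ∥ ED ∩ AD ∥ BE]
   → E = (12, 50/3)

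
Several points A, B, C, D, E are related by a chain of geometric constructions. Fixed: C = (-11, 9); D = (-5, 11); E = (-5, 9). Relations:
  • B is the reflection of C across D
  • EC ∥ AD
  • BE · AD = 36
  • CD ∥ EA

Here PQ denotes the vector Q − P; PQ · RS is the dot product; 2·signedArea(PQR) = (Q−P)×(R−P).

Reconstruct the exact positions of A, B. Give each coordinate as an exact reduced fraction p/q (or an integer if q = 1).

A = (1, 11)
B = (1, 13)

1. A_x = 1  [EC ∥ AD ∩ CD ∥ EA]
2. A_y = 11  [EC ∥ AD ∩ CD ∥ EA]
   → A = (1, 11)
3. B_x = 1  [B is the reflection of C across D]
4. B_y = 13  [B is the reflection of C across D]
   → B = (1, 13)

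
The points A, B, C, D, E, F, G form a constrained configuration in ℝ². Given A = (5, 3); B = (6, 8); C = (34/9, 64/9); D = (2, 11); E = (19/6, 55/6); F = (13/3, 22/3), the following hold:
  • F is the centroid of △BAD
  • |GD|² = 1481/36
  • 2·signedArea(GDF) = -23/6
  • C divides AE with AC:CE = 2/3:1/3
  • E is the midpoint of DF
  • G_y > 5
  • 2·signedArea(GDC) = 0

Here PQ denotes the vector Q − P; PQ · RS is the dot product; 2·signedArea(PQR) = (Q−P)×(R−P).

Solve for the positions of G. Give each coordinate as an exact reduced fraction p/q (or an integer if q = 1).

1. G_x = 14/3  [2·signedArea(GDC) = 0 ∩ 2·signedArea(GDF) = -23/6]
2. G_y = 31/6  [2·signedArea(GDC) = 0 ∩ 2·signedArea(GDF) = -23/6]
   → G = (14/3, 31/6)

G = (14/3, 31/6)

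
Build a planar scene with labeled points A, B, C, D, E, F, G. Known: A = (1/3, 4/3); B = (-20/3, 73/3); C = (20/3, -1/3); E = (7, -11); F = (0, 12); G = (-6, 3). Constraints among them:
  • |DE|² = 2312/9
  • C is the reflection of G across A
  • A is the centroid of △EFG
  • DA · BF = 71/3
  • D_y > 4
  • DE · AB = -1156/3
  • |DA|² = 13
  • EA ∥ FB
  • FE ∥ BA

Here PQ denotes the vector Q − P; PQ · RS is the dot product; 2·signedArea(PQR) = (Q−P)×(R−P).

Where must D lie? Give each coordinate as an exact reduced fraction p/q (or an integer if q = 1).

D = (7/3, 13/3)

1. D_x = 7/3  [DA · BF = 71/3 ∩ DE · AB = -1156/3]
2. D_y = 13/3  [DA · BF = 71/3 ∩ DE · AB = -1156/3]
   → D = (7/3, 13/3)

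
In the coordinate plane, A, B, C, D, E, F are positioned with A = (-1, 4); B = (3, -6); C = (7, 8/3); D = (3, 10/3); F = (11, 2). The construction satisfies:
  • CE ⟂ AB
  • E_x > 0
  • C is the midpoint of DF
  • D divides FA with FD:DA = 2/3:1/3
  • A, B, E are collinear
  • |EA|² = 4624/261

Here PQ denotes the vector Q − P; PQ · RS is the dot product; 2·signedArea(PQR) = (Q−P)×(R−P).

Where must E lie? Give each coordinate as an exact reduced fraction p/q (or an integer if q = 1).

E = (49/87, 8/87)

1. E_x = 49/87  [A, B, E are collinear ∩ CE ⟂ AB]
2. E_y = 8/87  [A, B, E are collinear ∩ CE ⟂ AB]
   → E = (49/87, 8/87)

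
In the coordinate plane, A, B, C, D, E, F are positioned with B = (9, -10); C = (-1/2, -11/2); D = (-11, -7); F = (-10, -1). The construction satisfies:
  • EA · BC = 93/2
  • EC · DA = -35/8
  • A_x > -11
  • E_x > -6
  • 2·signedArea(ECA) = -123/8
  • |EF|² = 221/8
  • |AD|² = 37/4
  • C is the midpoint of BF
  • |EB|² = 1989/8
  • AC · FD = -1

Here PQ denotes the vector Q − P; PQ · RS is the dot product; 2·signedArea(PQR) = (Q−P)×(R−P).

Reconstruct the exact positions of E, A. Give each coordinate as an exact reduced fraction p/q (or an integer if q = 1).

1. A_x = -21/2  [line 1·x + 6·y + 69/2 = 0 ∩ |AD|² = 37/4]
2. A_y = -4  [line 1·x + 6·y + 69/2 = 0 ∩ |AD|² = 37/4]
   → A = (-21/2, -4)
3. E_x = -21/4  [EC · DA = -35/8 ∩ EA · BC = 93/2]
4. E_y = -13/4  [EC · DA = -35/8 ∩ EA · BC = 93/2]
   → E = (-21/4, -13/4)

A = (-21/2, -4)
E = (-21/4, -13/4)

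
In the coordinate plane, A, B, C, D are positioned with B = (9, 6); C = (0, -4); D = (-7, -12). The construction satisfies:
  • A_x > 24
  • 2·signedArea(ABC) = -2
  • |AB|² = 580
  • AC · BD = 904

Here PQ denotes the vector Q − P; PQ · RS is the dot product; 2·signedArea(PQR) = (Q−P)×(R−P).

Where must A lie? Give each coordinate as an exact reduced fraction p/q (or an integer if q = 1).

1. A_x = 25  [2·signedArea(ABC) = -2 ∩ AC · BD = 904]
2. A_y = 24  [2·signedArea(ABC) = -2 ∩ AC · BD = 904]
   → A = (25, 24)

A = (25, 24)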